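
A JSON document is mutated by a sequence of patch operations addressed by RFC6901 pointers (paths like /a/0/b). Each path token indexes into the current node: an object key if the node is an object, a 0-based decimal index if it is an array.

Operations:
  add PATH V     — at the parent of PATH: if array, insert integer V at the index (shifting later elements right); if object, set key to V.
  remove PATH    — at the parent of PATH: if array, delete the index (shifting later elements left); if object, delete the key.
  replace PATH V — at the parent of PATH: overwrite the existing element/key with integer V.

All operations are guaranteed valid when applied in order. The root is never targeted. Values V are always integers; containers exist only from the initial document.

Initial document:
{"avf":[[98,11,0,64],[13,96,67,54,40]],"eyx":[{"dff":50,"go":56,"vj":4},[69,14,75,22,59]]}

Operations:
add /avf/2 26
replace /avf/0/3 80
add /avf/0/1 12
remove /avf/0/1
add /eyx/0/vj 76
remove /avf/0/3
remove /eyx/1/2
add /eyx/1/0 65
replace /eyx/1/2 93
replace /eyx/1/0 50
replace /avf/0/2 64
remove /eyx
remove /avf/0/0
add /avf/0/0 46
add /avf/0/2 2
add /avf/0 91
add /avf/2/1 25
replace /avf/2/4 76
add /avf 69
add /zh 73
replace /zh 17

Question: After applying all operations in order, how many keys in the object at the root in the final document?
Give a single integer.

After op 1 (add /avf/2 26): {"avf":[[98,11,0,64],[13,96,67,54,40],26],"eyx":[{"dff":50,"go":56,"vj":4},[69,14,75,22,59]]}
After op 2 (replace /avf/0/3 80): {"avf":[[98,11,0,80],[13,96,67,54,40],26],"eyx":[{"dff":50,"go":56,"vj":4},[69,14,75,22,59]]}
After op 3 (add /avf/0/1 12): {"avf":[[98,12,11,0,80],[13,96,67,54,40],26],"eyx":[{"dff":50,"go":56,"vj":4},[69,14,75,22,59]]}
After op 4 (remove /avf/0/1): {"avf":[[98,11,0,80],[13,96,67,54,40],26],"eyx":[{"dff":50,"go":56,"vj":4},[69,14,75,22,59]]}
After op 5 (add /eyx/0/vj 76): {"avf":[[98,11,0,80],[13,96,67,54,40],26],"eyx":[{"dff":50,"go":56,"vj":76},[69,14,75,22,59]]}
After op 6 (remove /avf/0/3): {"avf":[[98,11,0],[13,96,67,54,40],26],"eyx":[{"dff":50,"go":56,"vj":76},[69,14,75,22,59]]}
After op 7 (remove /eyx/1/2): {"avf":[[98,11,0],[13,96,67,54,40],26],"eyx":[{"dff":50,"go":56,"vj":76},[69,14,22,59]]}
After op 8 (add /eyx/1/0 65): {"avf":[[98,11,0],[13,96,67,54,40],26],"eyx":[{"dff":50,"go":56,"vj":76},[65,69,14,22,59]]}
After op 9 (replace /eyx/1/2 93): {"avf":[[98,11,0],[13,96,67,54,40],26],"eyx":[{"dff":50,"go":56,"vj":76},[65,69,93,22,59]]}
After op 10 (replace /eyx/1/0 50): {"avf":[[98,11,0],[13,96,67,54,40],26],"eyx":[{"dff":50,"go":56,"vj":76},[50,69,93,22,59]]}
After op 11 (replace /avf/0/2 64): {"avf":[[98,11,64],[13,96,67,54,40],26],"eyx":[{"dff":50,"go":56,"vj":76},[50,69,93,22,59]]}
After op 12 (remove /eyx): {"avf":[[98,11,64],[13,96,67,54,40],26]}
After op 13 (remove /avf/0/0): {"avf":[[11,64],[13,96,67,54,40],26]}
After op 14 (add /avf/0/0 46): {"avf":[[46,11,64],[13,96,67,54,40],26]}
After op 15 (add /avf/0/2 2): {"avf":[[46,11,2,64],[13,96,67,54,40],26]}
After op 16 (add /avf/0 91): {"avf":[91,[46,11,2,64],[13,96,67,54,40],26]}
After op 17 (add /avf/2/1 25): {"avf":[91,[46,11,2,64],[13,25,96,67,54,40],26]}
After op 18 (replace /avf/2/4 76): {"avf":[91,[46,11,2,64],[13,25,96,67,76,40],26]}
After op 19 (add /avf 69): {"avf":69}
After op 20 (add /zh 73): {"avf":69,"zh":73}
After op 21 (replace /zh 17): {"avf":69,"zh":17}
Size at the root: 2

Answer: 2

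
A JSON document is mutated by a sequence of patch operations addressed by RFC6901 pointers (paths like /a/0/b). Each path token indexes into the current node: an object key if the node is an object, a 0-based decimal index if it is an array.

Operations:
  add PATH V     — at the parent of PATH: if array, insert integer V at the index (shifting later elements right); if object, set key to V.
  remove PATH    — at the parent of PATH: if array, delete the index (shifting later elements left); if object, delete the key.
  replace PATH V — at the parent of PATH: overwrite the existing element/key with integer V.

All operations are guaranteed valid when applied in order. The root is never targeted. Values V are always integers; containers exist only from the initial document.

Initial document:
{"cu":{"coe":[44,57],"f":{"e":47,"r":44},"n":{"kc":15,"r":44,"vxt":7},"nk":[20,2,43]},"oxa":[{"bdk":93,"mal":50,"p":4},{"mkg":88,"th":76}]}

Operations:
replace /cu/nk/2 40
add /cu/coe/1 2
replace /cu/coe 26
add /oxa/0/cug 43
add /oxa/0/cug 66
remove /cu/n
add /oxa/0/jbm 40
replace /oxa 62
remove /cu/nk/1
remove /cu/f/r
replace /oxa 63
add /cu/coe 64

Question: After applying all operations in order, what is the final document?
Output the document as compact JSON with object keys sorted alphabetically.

After op 1 (replace /cu/nk/2 40): {"cu":{"coe":[44,57],"f":{"e":47,"r":44},"n":{"kc":15,"r":44,"vxt":7},"nk":[20,2,40]},"oxa":[{"bdk":93,"mal":50,"p":4},{"mkg":88,"th":76}]}
After op 2 (add /cu/coe/1 2): {"cu":{"coe":[44,2,57],"f":{"e":47,"r":44},"n":{"kc":15,"r":44,"vxt":7},"nk":[20,2,40]},"oxa":[{"bdk":93,"mal":50,"p":4},{"mkg":88,"th":76}]}
After op 3 (replace /cu/coe 26): {"cu":{"coe":26,"f":{"e":47,"r":44},"n":{"kc":15,"r":44,"vxt":7},"nk":[20,2,40]},"oxa":[{"bdk":93,"mal":50,"p":4},{"mkg":88,"th":76}]}
After op 4 (add /oxa/0/cug 43): {"cu":{"coe":26,"f":{"e":47,"r":44},"n":{"kc":15,"r":44,"vxt":7},"nk":[20,2,40]},"oxa":[{"bdk":93,"cug":43,"mal":50,"p":4},{"mkg":88,"th":76}]}
After op 5 (add /oxa/0/cug 66): {"cu":{"coe":26,"f":{"e":47,"r":44},"n":{"kc":15,"r":44,"vxt":7},"nk":[20,2,40]},"oxa":[{"bdk":93,"cug":66,"mal":50,"p":4},{"mkg":88,"th":76}]}
After op 6 (remove /cu/n): {"cu":{"coe":26,"f":{"e":47,"r":44},"nk":[20,2,40]},"oxa":[{"bdk":93,"cug":66,"mal":50,"p":4},{"mkg":88,"th":76}]}
After op 7 (add /oxa/0/jbm 40): {"cu":{"coe":26,"f":{"e":47,"r":44},"nk":[20,2,40]},"oxa":[{"bdk":93,"cug":66,"jbm":40,"mal":50,"p":4},{"mkg":88,"th":76}]}
After op 8 (replace /oxa 62): {"cu":{"coe":26,"f":{"e":47,"r":44},"nk":[20,2,40]},"oxa":62}
After op 9 (remove /cu/nk/1): {"cu":{"coe":26,"f":{"e":47,"r":44},"nk":[20,40]},"oxa":62}
After op 10 (remove /cu/f/r): {"cu":{"coe":26,"f":{"e":47},"nk":[20,40]},"oxa":62}
After op 11 (replace /oxa 63): {"cu":{"coe":26,"f":{"e":47},"nk":[20,40]},"oxa":63}
After op 12 (add /cu/coe 64): {"cu":{"coe":64,"f":{"e":47},"nk":[20,40]},"oxa":63}

Answer: {"cu":{"coe":64,"f":{"e":47},"nk":[20,40]},"oxa":63}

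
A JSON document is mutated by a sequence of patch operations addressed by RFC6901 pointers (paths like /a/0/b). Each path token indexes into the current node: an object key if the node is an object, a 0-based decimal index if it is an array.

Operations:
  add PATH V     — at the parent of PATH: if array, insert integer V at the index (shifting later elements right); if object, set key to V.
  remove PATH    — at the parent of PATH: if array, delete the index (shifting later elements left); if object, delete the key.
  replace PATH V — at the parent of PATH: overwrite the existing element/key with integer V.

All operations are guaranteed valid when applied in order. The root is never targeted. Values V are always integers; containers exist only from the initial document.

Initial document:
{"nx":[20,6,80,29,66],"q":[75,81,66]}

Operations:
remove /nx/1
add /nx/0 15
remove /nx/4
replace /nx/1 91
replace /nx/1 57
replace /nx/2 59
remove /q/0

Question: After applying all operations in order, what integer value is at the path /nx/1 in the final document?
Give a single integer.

Answer: 57

Derivation:
After op 1 (remove /nx/1): {"nx":[20,80,29,66],"q":[75,81,66]}
After op 2 (add /nx/0 15): {"nx":[15,20,80,29,66],"q":[75,81,66]}
After op 3 (remove /nx/4): {"nx":[15,20,80,29],"q":[75,81,66]}
After op 4 (replace /nx/1 91): {"nx":[15,91,80,29],"q":[75,81,66]}
After op 5 (replace /nx/1 57): {"nx":[15,57,80,29],"q":[75,81,66]}
After op 6 (replace /nx/2 59): {"nx":[15,57,59,29],"q":[75,81,66]}
After op 7 (remove /q/0): {"nx":[15,57,59,29],"q":[81,66]}
Value at /nx/1: 57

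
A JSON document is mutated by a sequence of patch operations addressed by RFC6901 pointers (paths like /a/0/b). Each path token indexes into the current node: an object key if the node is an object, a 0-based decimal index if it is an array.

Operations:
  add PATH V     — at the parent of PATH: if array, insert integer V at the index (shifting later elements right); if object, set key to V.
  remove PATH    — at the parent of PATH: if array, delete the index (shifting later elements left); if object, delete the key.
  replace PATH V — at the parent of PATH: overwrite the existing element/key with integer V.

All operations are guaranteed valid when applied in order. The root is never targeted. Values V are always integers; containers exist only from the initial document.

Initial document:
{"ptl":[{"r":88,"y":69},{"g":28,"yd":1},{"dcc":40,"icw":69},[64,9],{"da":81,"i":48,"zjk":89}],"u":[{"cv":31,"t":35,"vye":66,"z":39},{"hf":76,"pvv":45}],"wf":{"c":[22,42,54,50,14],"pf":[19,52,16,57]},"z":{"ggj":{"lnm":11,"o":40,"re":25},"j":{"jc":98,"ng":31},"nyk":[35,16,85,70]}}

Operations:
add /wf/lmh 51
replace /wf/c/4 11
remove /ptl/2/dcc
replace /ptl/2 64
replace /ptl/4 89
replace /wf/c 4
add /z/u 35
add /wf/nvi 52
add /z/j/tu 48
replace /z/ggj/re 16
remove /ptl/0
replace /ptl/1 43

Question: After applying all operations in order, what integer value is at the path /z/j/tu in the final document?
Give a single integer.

Answer: 48

Derivation:
After op 1 (add /wf/lmh 51): {"ptl":[{"r":88,"y":69},{"g":28,"yd":1},{"dcc":40,"icw":69},[64,9],{"da":81,"i":48,"zjk":89}],"u":[{"cv":31,"t":35,"vye":66,"z":39},{"hf":76,"pvv":45}],"wf":{"c":[22,42,54,50,14],"lmh":51,"pf":[19,52,16,57]},"z":{"ggj":{"lnm":11,"o":40,"re":25},"j":{"jc":98,"ng":31},"nyk":[35,16,85,70]}}
After op 2 (replace /wf/c/4 11): {"ptl":[{"r":88,"y":69},{"g":28,"yd":1},{"dcc":40,"icw":69},[64,9],{"da":81,"i":48,"zjk":89}],"u":[{"cv":31,"t":35,"vye":66,"z":39},{"hf":76,"pvv":45}],"wf":{"c":[22,42,54,50,11],"lmh":51,"pf":[19,52,16,57]},"z":{"ggj":{"lnm":11,"o":40,"re":25},"j":{"jc":98,"ng":31},"nyk":[35,16,85,70]}}
After op 3 (remove /ptl/2/dcc): {"ptl":[{"r":88,"y":69},{"g":28,"yd":1},{"icw":69},[64,9],{"da":81,"i":48,"zjk":89}],"u":[{"cv":31,"t":35,"vye":66,"z":39},{"hf":76,"pvv":45}],"wf":{"c":[22,42,54,50,11],"lmh":51,"pf":[19,52,16,57]},"z":{"ggj":{"lnm":11,"o":40,"re":25},"j":{"jc":98,"ng":31},"nyk":[35,16,85,70]}}
After op 4 (replace /ptl/2 64): {"ptl":[{"r":88,"y":69},{"g":28,"yd":1},64,[64,9],{"da":81,"i":48,"zjk":89}],"u":[{"cv":31,"t":35,"vye":66,"z":39},{"hf":76,"pvv":45}],"wf":{"c":[22,42,54,50,11],"lmh":51,"pf":[19,52,16,57]},"z":{"ggj":{"lnm":11,"o":40,"re":25},"j":{"jc":98,"ng":31},"nyk":[35,16,85,70]}}
After op 5 (replace /ptl/4 89): {"ptl":[{"r":88,"y":69},{"g":28,"yd":1},64,[64,9],89],"u":[{"cv":31,"t":35,"vye":66,"z":39},{"hf":76,"pvv":45}],"wf":{"c":[22,42,54,50,11],"lmh":51,"pf":[19,52,16,57]},"z":{"ggj":{"lnm":11,"o":40,"re":25},"j":{"jc":98,"ng":31},"nyk":[35,16,85,70]}}
After op 6 (replace /wf/c 4): {"ptl":[{"r":88,"y":69},{"g":28,"yd":1},64,[64,9],89],"u":[{"cv":31,"t":35,"vye":66,"z":39},{"hf":76,"pvv":45}],"wf":{"c":4,"lmh":51,"pf":[19,52,16,57]},"z":{"ggj":{"lnm":11,"o":40,"re":25},"j":{"jc":98,"ng":31},"nyk":[35,16,85,70]}}
After op 7 (add /z/u 35): {"ptl":[{"r":88,"y":69},{"g":28,"yd":1},64,[64,9],89],"u":[{"cv":31,"t":35,"vye":66,"z":39},{"hf":76,"pvv":45}],"wf":{"c":4,"lmh":51,"pf":[19,52,16,57]},"z":{"ggj":{"lnm":11,"o":40,"re":25},"j":{"jc":98,"ng":31},"nyk":[35,16,85,70],"u":35}}
After op 8 (add /wf/nvi 52): {"ptl":[{"r":88,"y":69},{"g":28,"yd":1},64,[64,9],89],"u":[{"cv":31,"t":35,"vye":66,"z":39},{"hf":76,"pvv":45}],"wf":{"c":4,"lmh":51,"nvi":52,"pf":[19,52,16,57]},"z":{"ggj":{"lnm":11,"o":40,"re":25},"j":{"jc":98,"ng":31},"nyk":[35,16,85,70],"u":35}}
After op 9 (add /z/j/tu 48): {"ptl":[{"r":88,"y":69},{"g":28,"yd":1},64,[64,9],89],"u":[{"cv":31,"t":35,"vye":66,"z":39},{"hf":76,"pvv":45}],"wf":{"c":4,"lmh":51,"nvi":52,"pf":[19,52,16,57]},"z":{"ggj":{"lnm":11,"o":40,"re":25},"j":{"jc":98,"ng":31,"tu":48},"nyk":[35,16,85,70],"u":35}}
After op 10 (replace /z/ggj/re 16): {"ptl":[{"r":88,"y":69},{"g":28,"yd":1},64,[64,9],89],"u":[{"cv":31,"t":35,"vye":66,"z":39},{"hf":76,"pvv":45}],"wf":{"c":4,"lmh":51,"nvi":52,"pf":[19,52,16,57]},"z":{"ggj":{"lnm":11,"o":40,"re":16},"j":{"jc":98,"ng":31,"tu":48},"nyk":[35,16,85,70],"u":35}}
After op 11 (remove /ptl/0): {"ptl":[{"g":28,"yd":1},64,[64,9],89],"u":[{"cv":31,"t":35,"vye":66,"z":39},{"hf":76,"pvv":45}],"wf":{"c":4,"lmh":51,"nvi":52,"pf":[19,52,16,57]},"z":{"ggj":{"lnm":11,"o":40,"re":16},"j":{"jc":98,"ng":31,"tu":48},"nyk":[35,16,85,70],"u":35}}
After op 12 (replace /ptl/1 43): {"ptl":[{"g":28,"yd":1},43,[64,9],89],"u":[{"cv":31,"t":35,"vye":66,"z":39},{"hf":76,"pvv":45}],"wf":{"c":4,"lmh":51,"nvi":52,"pf":[19,52,16,57]},"z":{"ggj":{"lnm":11,"o":40,"re":16},"j":{"jc":98,"ng":31,"tu":48},"nyk":[35,16,85,70],"u":35}}
Value at /z/j/tu: 48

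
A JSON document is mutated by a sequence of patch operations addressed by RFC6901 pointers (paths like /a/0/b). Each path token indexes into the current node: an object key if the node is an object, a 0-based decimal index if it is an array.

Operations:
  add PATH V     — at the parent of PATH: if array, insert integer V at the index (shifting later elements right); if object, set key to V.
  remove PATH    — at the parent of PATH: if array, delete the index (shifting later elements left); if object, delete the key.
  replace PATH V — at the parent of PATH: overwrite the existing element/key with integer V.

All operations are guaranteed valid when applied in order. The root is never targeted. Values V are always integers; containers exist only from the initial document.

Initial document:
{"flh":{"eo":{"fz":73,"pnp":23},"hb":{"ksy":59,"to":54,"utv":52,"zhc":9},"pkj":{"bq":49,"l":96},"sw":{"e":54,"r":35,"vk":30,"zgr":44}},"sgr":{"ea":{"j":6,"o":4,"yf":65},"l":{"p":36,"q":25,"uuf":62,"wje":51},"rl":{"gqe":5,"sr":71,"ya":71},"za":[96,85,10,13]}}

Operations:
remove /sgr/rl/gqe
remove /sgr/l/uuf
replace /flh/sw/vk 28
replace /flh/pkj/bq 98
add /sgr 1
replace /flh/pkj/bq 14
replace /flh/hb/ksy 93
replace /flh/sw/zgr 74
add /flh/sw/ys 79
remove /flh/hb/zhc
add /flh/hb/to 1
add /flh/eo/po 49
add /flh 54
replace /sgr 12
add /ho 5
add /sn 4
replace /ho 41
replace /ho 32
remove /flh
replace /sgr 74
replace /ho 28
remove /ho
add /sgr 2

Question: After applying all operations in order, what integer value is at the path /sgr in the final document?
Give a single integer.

After op 1 (remove /sgr/rl/gqe): {"flh":{"eo":{"fz":73,"pnp":23},"hb":{"ksy":59,"to":54,"utv":52,"zhc":9},"pkj":{"bq":49,"l":96},"sw":{"e":54,"r":35,"vk":30,"zgr":44}},"sgr":{"ea":{"j":6,"o":4,"yf":65},"l":{"p":36,"q":25,"uuf":62,"wje":51},"rl":{"sr":71,"ya":71},"za":[96,85,10,13]}}
After op 2 (remove /sgr/l/uuf): {"flh":{"eo":{"fz":73,"pnp":23},"hb":{"ksy":59,"to":54,"utv":52,"zhc":9},"pkj":{"bq":49,"l":96},"sw":{"e":54,"r":35,"vk":30,"zgr":44}},"sgr":{"ea":{"j":6,"o":4,"yf":65},"l":{"p":36,"q":25,"wje":51},"rl":{"sr":71,"ya":71},"za":[96,85,10,13]}}
After op 3 (replace /flh/sw/vk 28): {"flh":{"eo":{"fz":73,"pnp":23},"hb":{"ksy":59,"to":54,"utv":52,"zhc":9},"pkj":{"bq":49,"l":96},"sw":{"e":54,"r":35,"vk":28,"zgr":44}},"sgr":{"ea":{"j":6,"o":4,"yf":65},"l":{"p":36,"q":25,"wje":51},"rl":{"sr":71,"ya":71},"za":[96,85,10,13]}}
After op 4 (replace /flh/pkj/bq 98): {"flh":{"eo":{"fz":73,"pnp":23},"hb":{"ksy":59,"to":54,"utv":52,"zhc":9},"pkj":{"bq":98,"l":96},"sw":{"e":54,"r":35,"vk":28,"zgr":44}},"sgr":{"ea":{"j":6,"o":4,"yf":65},"l":{"p":36,"q":25,"wje":51},"rl":{"sr":71,"ya":71},"za":[96,85,10,13]}}
After op 5 (add /sgr 1): {"flh":{"eo":{"fz":73,"pnp":23},"hb":{"ksy":59,"to":54,"utv":52,"zhc":9},"pkj":{"bq":98,"l":96},"sw":{"e":54,"r":35,"vk":28,"zgr":44}},"sgr":1}
After op 6 (replace /flh/pkj/bq 14): {"flh":{"eo":{"fz":73,"pnp":23},"hb":{"ksy":59,"to":54,"utv":52,"zhc":9},"pkj":{"bq":14,"l":96},"sw":{"e":54,"r":35,"vk":28,"zgr":44}},"sgr":1}
After op 7 (replace /flh/hb/ksy 93): {"flh":{"eo":{"fz":73,"pnp":23},"hb":{"ksy":93,"to":54,"utv":52,"zhc":9},"pkj":{"bq":14,"l":96},"sw":{"e":54,"r":35,"vk":28,"zgr":44}},"sgr":1}
After op 8 (replace /flh/sw/zgr 74): {"flh":{"eo":{"fz":73,"pnp":23},"hb":{"ksy":93,"to":54,"utv":52,"zhc":9},"pkj":{"bq":14,"l":96},"sw":{"e":54,"r":35,"vk":28,"zgr":74}},"sgr":1}
After op 9 (add /flh/sw/ys 79): {"flh":{"eo":{"fz":73,"pnp":23},"hb":{"ksy":93,"to":54,"utv":52,"zhc":9},"pkj":{"bq":14,"l":96},"sw":{"e":54,"r":35,"vk":28,"ys":79,"zgr":74}},"sgr":1}
After op 10 (remove /flh/hb/zhc): {"flh":{"eo":{"fz":73,"pnp":23},"hb":{"ksy":93,"to":54,"utv":52},"pkj":{"bq":14,"l":96},"sw":{"e":54,"r":35,"vk":28,"ys":79,"zgr":74}},"sgr":1}
After op 11 (add /flh/hb/to 1): {"flh":{"eo":{"fz":73,"pnp":23},"hb":{"ksy":93,"to":1,"utv":52},"pkj":{"bq":14,"l":96},"sw":{"e":54,"r":35,"vk":28,"ys":79,"zgr":74}},"sgr":1}
After op 12 (add /flh/eo/po 49): {"flh":{"eo":{"fz":73,"pnp":23,"po":49},"hb":{"ksy":93,"to":1,"utv":52},"pkj":{"bq":14,"l":96},"sw":{"e":54,"r":35,"vk":28,"ys":79,"zgr":74}},"sgr":1}
After op 13 (add /flh 54): {"flh":54,"sgr":1}
After op 14 (replace /sgr 12): {"flh":54,"sgr":12}
After op 15 (add /ho 5): {"flh":54,"ho":5,"sgr":12}
After op 16 (add /sn 4): {"flh":54,"ho":5,"sgr":12,"sn":4}
After op 17 (replace /ho 41): {"flh":54,"ho":41,"sgr":12,"sn":4}
After op 18 (replace /ho 32): {"flh":54,"ho":32,"sgr":12,"sn":4}
After op 19 (remove /flh): {"ho":32,"sgr":12,"sn":4}
After op 20 (replace /sgr 74): {"ho":32,"sgr":74,"sn":4}
After op 21 (replace /ho 28): {"ho":28,"sgr":74,"sn":4}
After op 22 (remove /ho): {"sgr":74,"sn":4}
After op 23 (add /sgr 2): {"sgr":2,"sn":4}
Value at /sgr: 2

Answer: 2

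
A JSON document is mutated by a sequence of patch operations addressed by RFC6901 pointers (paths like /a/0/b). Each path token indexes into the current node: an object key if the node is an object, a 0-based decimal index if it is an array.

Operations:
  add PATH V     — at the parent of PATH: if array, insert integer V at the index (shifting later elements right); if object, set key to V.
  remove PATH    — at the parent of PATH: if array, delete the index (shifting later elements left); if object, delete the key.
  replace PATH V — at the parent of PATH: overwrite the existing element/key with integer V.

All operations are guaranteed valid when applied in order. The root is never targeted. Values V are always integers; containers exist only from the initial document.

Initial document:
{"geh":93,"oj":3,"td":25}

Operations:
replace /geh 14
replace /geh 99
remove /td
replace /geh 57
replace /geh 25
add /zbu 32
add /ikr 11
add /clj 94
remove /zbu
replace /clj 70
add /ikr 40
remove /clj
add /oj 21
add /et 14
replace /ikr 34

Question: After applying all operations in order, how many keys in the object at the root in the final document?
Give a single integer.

After op 1 (replace /geh 14): {"geh":14,"oj":3,"td":25}
After op 2 (replace /geh 99): {"geh":99,"oj":3,"td":25}
After op 3 (remove /td): {"geh":99,"oj":3}
After op 4 (replace /geh 57): {"geh":57,"oj":3}
After op 5 (replace /geh 25): {"geh":25,"oj":3}
After op 6 (add /zbu 32): {"geh":25,"oj":3,"zbu":32}
After op 7 (add /ikr 11): {"geh":25,"ikr":11,"oj":3,"zbu":32}
After op 8 (add /clj 94): {"clj":94,"geh":25,"ikr":11,"oj":3,"zbu":32}
After op 9 (remove /zbu): {"clj":94,"geh":25,"ikr":11,"oj":3}
After op 10 (replace /clj 70): {"clj":70,"geh":25,"ikr":11,"oj":3}
After op 11 (add /ikr 40): {"clj":70,"geh":25,"ikr":40,"oj":3}
After op 12 (remove /clj): {"geh":25,"ikr":40,"oj":3}
After op 13 (add /oj 21): {"geh":25,"ikr":40,"oj":21}
After op 14 (add /et 14): {"et":14,"geh":25,"ikr":40,"oj":21}
After op 15 (replace /ikr 34): {"et":14,"geh":25,"ikr":34,"oj":21}
Size at the root: 4

Answer: 4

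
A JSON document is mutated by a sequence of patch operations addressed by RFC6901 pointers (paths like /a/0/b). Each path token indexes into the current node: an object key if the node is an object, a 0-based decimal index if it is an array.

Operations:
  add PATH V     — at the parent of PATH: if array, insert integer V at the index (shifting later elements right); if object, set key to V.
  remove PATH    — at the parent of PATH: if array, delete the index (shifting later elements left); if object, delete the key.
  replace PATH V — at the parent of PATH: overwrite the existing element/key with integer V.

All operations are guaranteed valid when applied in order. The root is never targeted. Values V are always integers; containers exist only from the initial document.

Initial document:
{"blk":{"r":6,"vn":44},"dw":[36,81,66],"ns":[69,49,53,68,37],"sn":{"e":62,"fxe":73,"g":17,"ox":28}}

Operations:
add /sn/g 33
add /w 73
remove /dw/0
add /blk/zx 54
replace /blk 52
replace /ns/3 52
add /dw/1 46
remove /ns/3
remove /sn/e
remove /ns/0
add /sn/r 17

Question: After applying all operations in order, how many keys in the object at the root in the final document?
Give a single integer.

Answer: 5

Derivation:
After op 1 (add /sn/g 33): {"blk":{"r":6,"vn":44},"dw":[36,81,66],"ns":[69,49,53,68,37],"sn":{"e":62,"fxe":73,"g":33,"ox":28}}
After op 2 (add /w 73): {"blk":{"r":6,"vn":44},"dw":[36,81,66],"ns":[69,49,53,68,37],"sn":{"e":62,"fxe":73,"g":33,"ox":28},"w":73}
After op 3 (remove /dw/0): {"blk":{"r":6,"vn":44},"dw":[81,66],"ns":[69,49,53,68,37],"sn":{"e":62,"fxe":73,"g":33,"ox":28},"w":73}
After op 4 (add /blk/zx 54): {"blk":{"r":6,"vn":44,"zx":54},"dw":[81,66],"ns":[69,49,53,68,37],"sn":{"e":62,"fxe":73,"g":33,"ox":28},"w":73}
After op 5 (replace /blk 52): {"blk":52,"dw":[81,66],"ns":[69,49,53,68,37],"sn":{"e":62,"fxe":73,"g":33,"ox":28},"w":73}
After op 6 (replace /ns/3 52): {"blk":52,"dw":[81,66],"ns":[69,49,53,52,37],"sn":{"e":62,"fxe":73,"g":33,"ox":28},"w":73}
After op 7 (add /dw/1 46): {"blk":52,"dw":[81,46,66],"ns":[69,49,53,52,37],"sn":{"e":62,"fxe":73,"g":33,"ox":28},"w":73}
After op 8 (remove /ns/3): {"blk":52,"dw":[81,46,66],"ns":[69,49,53,37],"sn":{"e":62,"fxe":73,"g":33,"ox":28},"w":73}
After op 9 (remove /sn/e): {"blk":52,"dw":[81,46,66],"ns":[69,49,53,37],"sn":{"fxe":73,"g":33,"ox":28},"w":73}
After op 10 (remove /ns/0): {"blk":52,"dw":[81,46,66],"ns":[49,53,37],"sn":{"fxe":73,"g":33,"ox":28},"w":73}
After op 11 (add /sn/r 17): {"blk":52,"dw":[81,46,66],"ns":[49,53,37],"sn":{"fxe":73,"g":33,"ox":28,"r":17},"w":73}
Size at the root: 5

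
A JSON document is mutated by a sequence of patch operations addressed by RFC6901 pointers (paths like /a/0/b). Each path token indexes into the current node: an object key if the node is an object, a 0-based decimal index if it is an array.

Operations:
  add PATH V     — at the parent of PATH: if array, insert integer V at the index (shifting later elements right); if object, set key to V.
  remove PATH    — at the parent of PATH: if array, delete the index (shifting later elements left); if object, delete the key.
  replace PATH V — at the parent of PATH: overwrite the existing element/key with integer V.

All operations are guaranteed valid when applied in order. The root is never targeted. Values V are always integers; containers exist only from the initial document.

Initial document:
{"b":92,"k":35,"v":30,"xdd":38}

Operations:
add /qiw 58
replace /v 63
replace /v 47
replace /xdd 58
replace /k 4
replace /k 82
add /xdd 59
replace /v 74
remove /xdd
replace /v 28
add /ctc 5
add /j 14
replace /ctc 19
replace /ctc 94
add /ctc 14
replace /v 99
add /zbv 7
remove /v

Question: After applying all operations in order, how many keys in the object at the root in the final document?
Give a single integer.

Answer: 6

Derivation:
After op 1 (add /qiw 58): {"b":92,"k":35,"qiw":58,"v":30,"xdd":38}
After op 2 (replace /v 63): {"b":92,"k":35,"qiw":58,"v":63,"xdd":38}
After op 3 (replace /v 47): {"b":92,"k":35,"qiw":58,"v":47,"xdd":38}
After op 4 (replace /xdd 58): {"b":92,"k":35,"qiw":58,"v":47,"xdd":58}
After op 5 (replace /k 4): {"b":92,"k":4,"qiw":58,"v":47,"xdd":58}
After op 6 (replace /k 82): {"b":92,"k":82,"qiw":58,"v":47,"xdd":58}
After op 7 (add /xdd 59): {"b":92,"k":82,"qiw":58,"v":47,"xdd":59}
After op 8 (replace /v 74): {"b":92,"k":82,"qiw":58,"v":74,"xdd":59}
After op 9 (remove /xdd): {"b":92,"k":82,"qiw":58,"v":74}
After op 10 (replace /v 28): {"b":92,"k":82,"qiw":58,"v":28}
After op 11 (add /ctc 5): {"b":92,"ctc":5,"k":82,"qiw":58,"v":28}
After op 12 (add /j 14): {"b":92,"ctc":5,"j":14,"k":82,"qiw":58,"v":28}
After op 13 (replace /ctc 19): {"b":92,"ctc":19,"j":14,"k":82,"qiw":58,"v":28}
After op 14 (replace /ctc 94): {"b":92,"ctc":94,"j":14,"k":82,"qiw":58,"v":28}
After op 15 (add /ctc 14): {"b":92,"ctc":14,"j":14,"k":82,"qiw":58,"v":28}
After op 16 (replace /v 99): {"b":92,"ctc":14,"j":14,"k":82,"qiw":58,"v":99}
After op 17 (add /zbv 7): {"b":92,"ctc":14,"j":14,"k":82,"qiw":58,"v":99,"zbv":7}
After op 18 (remove /v): {"b":92,"ctc":14,"j":14,"k":82,"qiw":58,"zbv":7}
Size at the root: 6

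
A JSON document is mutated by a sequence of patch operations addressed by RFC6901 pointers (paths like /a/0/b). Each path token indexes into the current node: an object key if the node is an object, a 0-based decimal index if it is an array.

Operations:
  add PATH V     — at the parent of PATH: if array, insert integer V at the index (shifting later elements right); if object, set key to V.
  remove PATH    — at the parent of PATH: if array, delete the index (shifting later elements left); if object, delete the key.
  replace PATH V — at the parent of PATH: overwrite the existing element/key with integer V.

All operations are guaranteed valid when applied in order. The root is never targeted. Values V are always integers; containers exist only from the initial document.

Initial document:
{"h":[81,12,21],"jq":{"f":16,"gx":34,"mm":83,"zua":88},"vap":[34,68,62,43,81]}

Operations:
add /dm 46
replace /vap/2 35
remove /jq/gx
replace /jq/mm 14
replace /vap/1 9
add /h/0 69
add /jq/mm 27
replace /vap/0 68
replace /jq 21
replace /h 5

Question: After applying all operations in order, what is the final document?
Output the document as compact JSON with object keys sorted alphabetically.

After op 1 (add /dm 46): {"dm":46,"h":[81,12,21],"jq":{"f":16,"gx":34,"mm":83,"zua":88},"vap":[34,68,62,43,81]}
After op 2 (replace /vap/2 35): {"dm":46,"h":[81,12,21],"jq":{"f":16,"gx":34,"mm":83,"zua":88},"vap":[34,68,35,43,81]}
After op 3 (remove /jq/gx): {"dm":46,"h":[81,12,21],"jq":{"f":16,"mm":83,"zua":88},"vap":[34,68,35,43,81]}
After op 4 (replace /jq/mm 14): {"dm":46,"h":[81,12,21],"jq":{"f":16,"mm":14,"zua":88},"vap":[34,68,35,43,81]}
After op 5 (replace /vap/1 9): {"dm":46,"h":[81,12,21],"jq":{"f":16,"mm":14,"zua":88},"vap":[34,9,35,43,81]}
After op 6 (add /h/0 69): {"dm":46,"h":[69,81,12,21],"jq":{"f":16,"mm":14,"zua":88},"vap":[34,9,35,43,81]}
After op 7 (add /jq/mm 27): {"dm":46,"h":[69,81,12,21],"jq":{"f":16,"mm":27,"zua":88},"vap":[34,9,35,43,81]}
After op 8 (replace /vap/0 68): {"dm":46,"h":[69,81,12,21],"jq":{"f":16,"mm":27,"zua":88},"vap":[68,9,35,43,81]}
After op 9 (replace /jq 21): {"dm":46,"h":[69,81,12,21],"jq":21,"vap":[68,9,35,43,81]}
After op 10 (replace /h 5): {"dm":46,"h":5,"jq":21,"vap":[68,9,35,43,81]}

Answer: {"dm":46,"h":5,"jq":21,"vap":[68,9,35,43,81]}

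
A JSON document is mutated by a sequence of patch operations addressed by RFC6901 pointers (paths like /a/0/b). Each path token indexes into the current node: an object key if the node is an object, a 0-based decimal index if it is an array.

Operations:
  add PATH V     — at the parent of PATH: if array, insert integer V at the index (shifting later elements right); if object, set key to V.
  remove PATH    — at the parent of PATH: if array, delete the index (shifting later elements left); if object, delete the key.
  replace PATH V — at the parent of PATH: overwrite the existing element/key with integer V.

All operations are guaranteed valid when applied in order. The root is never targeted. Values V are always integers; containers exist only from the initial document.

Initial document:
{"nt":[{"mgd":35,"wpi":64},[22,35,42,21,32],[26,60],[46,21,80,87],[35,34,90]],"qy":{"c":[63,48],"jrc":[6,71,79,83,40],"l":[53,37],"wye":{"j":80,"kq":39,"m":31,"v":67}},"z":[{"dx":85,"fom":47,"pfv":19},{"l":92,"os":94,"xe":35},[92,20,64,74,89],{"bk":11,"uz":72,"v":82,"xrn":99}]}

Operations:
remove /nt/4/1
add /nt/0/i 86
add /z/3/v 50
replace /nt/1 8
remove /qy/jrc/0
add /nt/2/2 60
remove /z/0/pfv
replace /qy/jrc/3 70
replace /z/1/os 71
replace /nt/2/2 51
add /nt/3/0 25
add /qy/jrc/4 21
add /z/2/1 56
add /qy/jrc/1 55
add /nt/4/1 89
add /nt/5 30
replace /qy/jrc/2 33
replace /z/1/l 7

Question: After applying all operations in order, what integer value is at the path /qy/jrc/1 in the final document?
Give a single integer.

Answer: 55

Derivation:
After op 1 (remove /nt/4/1): {"nt":[{"mgd":35,"wpi":64},[22,35,42,21,32],[26,60],[46,21,80,87],[35,90]],"qy":{"c":[63,48],"jrc":[6,71,79,83,40],"l":[53,37],"wye":{"j":80,"kq":39,"m":31,"v":67}},"z":[{"dx":85,"fom":47,"pfv":19},{"l":92,"os":94,"xe":35},[92,20,64,74,89],{"bk":11,"uz":72,"v":82,"xrn":99}]}
After op 2 (add /nt/0/i 86): {"nt":[{"i":86,"mgd":35,"wpi":64},[22,35,42,21,32],[26,60],[46,21,80,87],[35,90]],"qy":{"c":[63,48],"jrc":[6,71,79,83,40],"l":[53,37],"wye":{"j":80,"kq":39,"m":31,"v":67}},"z":[{"dx":85,"fom":47,"pfv":19},{"l":92,"os":94,"xe":35},[92,20,64,74,89],{"bk":11,"uz":72,"v":82,"xrn":99}]}
After op 3 (add /z/3/v 50): {"nt":[{"i":86,"mgd":35,"wpi":64},[22,35,42,21,32],[26,60],[46,21,80,87],[35,90]],"qy":{"c":[63,48],"jrc":[6,71,79,83,40],"l":[53,37],"wye":{"j":80,"kq":39,"m":31,"v":67}},"z":[{"dx":85,"fom":47,"pfv":19},{"l":92,"os":94,"xe":35},[92,20,64,74,89],{"bk":11,"uz":72,"v":50,"xrn":99}]}
After op 4 (replace /nt/1 8): {"nt":[{"i":86,"mgd":35,"wpi":64},8,[26,60],[46,21,80,87],[35,90]],"qy":{"c":[63,48],"jrc":[6,71,79,83,40],"l":[53,37],"wye":{"j":80,"kq":39,"m":31,"v":67}},"z":[{"dx":85,"fom":47,"pfv":19},{"l":92,"os":94,"xe":35},[92,20,64,74,89],{"bk":11,"uz":72,"v":50,"xrn":99}]}
After op 5 (remove /qy/jrc/0): {"nt":[{"i":86,"mgd":35,"wpi":64},8,[26,60],[46,21,80,87],[35,90]],"qy":{"c":[63,48],"jrc":[71,79,83,40],"l":[53,37],"wye":{"j":80,"kq":39,"m":31,"v":67}},"z":[{"dx":85,"fom":47,"pfv":19},{"l":92,"os":94,"xe":35},[92,20,64,74,89],{"bk":11,"uz":72,"v":50,"xrn":99}]}
After op 6 (add /nt/2/2 60): {"nt":[{"i":86,"mgd":35,"wpi":64},8,[26,60,60],[46,21,80,87],[35,90]],"qy":{"c":[63,48],"jrc":[71,79,83,40],"l":[53,37],"wye":{"j":80,"kq":39,"m":31,"v":67}},"z":[{"dx":85,"fom":47,"pfv":19},{"l":92,"os":94,"xe":35},[92,20,64,74,89],{"bk":11,"uz":72,"v":50,"xrn":99}]}
After op 7 (remove /z/0/pfv): {"nt":[{"i":86,"mgd":35,"wpi":64},8,[26,60,60],[46,21,80,87],[35,90]],"qy":{"c":[63,48],"jrc":[71,79,83,40],"l":[53,37],"wye":{"j":80,"kq":39,"m":31,"v":67}},"z":[{"dx":85,"fom":47},{"l":92,"os":94,"xe":35},[92,20,64,74,89],{"bk":11,"uz":72,"v":50,"xrn":99}]}
After op 8 (replace /qy/jrc/3 70): {"nt":[{"i":86,"mgd":35,"wpi":64},8,[26,60,60],[46,21,80,87],[35,90]],"qy":{"c":[63,48],"jrc":[71,79,83,70],"l":[53,37],"wye":{"j":80,"kq":39,"m":31,"v":67}},"z":[{"dx":85,"fom":47},{"l":92,"os":94,"xe":35},[92,20,64,74,89],{"bk":11,"uz":72,"v":50,"xrn":99}]}
After op 9 (replace /z/1/os 71): {"nt":[{"i":86,"mgd":35,"wpi":64},8,[26,60,60],[46,21,80,87],[35,90]],"qy":{"c":[63,48],"jrc":[71,79,83,70],"l":[53,37],"wye":{"j":80,"kq":39,"m":31,"v":67}},"z":[{"dx":85,"fom":47},{"l":92,"os":71,"xe":35},[92,20,64,74,89],{"bk":11,"uz":72,"v":50,"xrn":99}]}
After op 10 (replace /nt/2/2 51): {"nt":[{"i":86,"mgd":35,"wpi":64},8,[26,60,51],[46,21,80,87],[35,90]],"qy":{"c":[63,48],"jrc":[71,79,83,70],"l":[53,37],"wye":{"j":80,"kq":39,"m":31,"v":67}},"z":[{"dx":85,"fom":47},{"l":92,"os":71,"xe":35},[92,20,64,74,89],{"bk":11,"uz":72,"v":50,"xrn":99}]}
After op 11 (add /nt/3/0 25): {"nt":[{"i":86,"mgd":35,"wpi":64},8,[26,60,51],[25,46,21,80,87],[35,90]],"qy":{"c":[63,48],"jrc":[71,79,83,70],"l":[53,37],"wye":{"j":80,"kq":39,"m":31,"v":67}},"z":[{"dx":85,"fom":47},{"l":92,"os":71,"xe":35},[92,20,64,74,89],{"bk":11,"uz":72,"v":50,"xrn":99}]}
After op 12 (add /qy/jrc/4 21): {"nt":[{"i":86,"mgd":35,"wpi":64},8,[26,60,51],[25,46,21,80,87],[35,90]],"qy":{"c":[63,48],"jrc":[71,79,83,70,21],"l":[53,37],"wye":{"j":80,"kq":39,"m":31,"v":67}},"z":[{"dx":85,"fom":47},{"l":92,"os":71,"xe":35},[92,20,64,74,89],{"bk":11,"uz":72,"v":50,"xrn":99}]}
After op 13 (add /z/2/1 56): {"nt":[{"i":86,"mgd":35,"wpi":64},8,[26,60,51],[25,46,21,80,87],[35,90]],"qy":{"c":[63,48],"jrc":[71,79,83,70,21],"l":[53,37],"wye":{"j":80,"kq":39,"m":31,"v":67}},"z":[{"dx":85,"fom":47},{"l":92,"os":71,"xe":35},[92,56,20,64,74,89],{"bk":11,"uz":72,"v":50,"xrn":99}]}
After op 14 (add /qy/jrc/1 55): {"nt":[{"i":86,"mgd":35,"wpi":64},8,[26,60,51],[25,46,21,80,87],[35,90]],"qy":{"c":[63,48],"jrc":[71,55,79,83,70,21],"l":[53,37],"wye":{"j":80,"kq":39,"m":31,"v":67}},"z":[{"dx":85,"fom":47},{"l":92,"os":71,"xe":35},[92,56,20,64,74,89],{"bk":11,"uz":72,"v":50,"xrn":99}]}
After op 15 (add /nt/4/1 89): {"nt":[{"i":86,"mgd":35,"wpi":64},8,[26,60,51],[25,46,21,80,87],[35,89,90]],"qy":{"c":[63,48],"jrc":[71,55,79,83,70,21],"l":[53,37],"wye":{"j":80,"kq":39,"m":31,"v":67}},"z":[{"dx":85,"fom":47},{"l":92,"os":71,"xe":35},[92,56,20,64,74,89],{"bk":11,"uz":72,"v":50,"xrn":99}]}
After op 16 (add /nt/5 30): {"nt":[{"i":86,"mgd":35,"wpi":64},8,[26,60,51],[25,46,21,80,87],[35,89,90],30],"qy":{"c":[63,48],"jrc":[71,55,79,83,70,21],"l":[53,37],"wye":{"j":80,"kq":39,"m":31,"v":67}},"z":[{"dx":85,"fom":47},{"l":92,"os":71,"xe":35},[92,56,20,64,74,89],{"bk":11,"uz":72,"v":50,"xrn":99}]}
After op 17 (replace /qy/jrc/2 33): {"nt":[{"i":86,"mgd":35,"wpi":64},8,[26,60,51],[25,46,21,80,87],[35,89,90],30],"qy":{"c":[63,48],"jrc":[71,55,33,83,70,21],"l":[53,37],"wye":{"j":80,"kq":39,"m":31,"v":67}},"z":[{"dx":85,"fom":47},{"l":92,"os":71,"xe":35},[92,56,20,64,74,89],{"bk":11,"uz":72,"v":50,"xrn":99}]}
After op 18 (replace /z/1/l 7): {"nt":[{"i":86,"mgd":35,"wpi":64},8,[26,60,51],[25,46,21,80,87],[35,89,90],30],"qy":{"c":[63,48],"jrc":[71,55,33,83,70,21],"l":[53,37],"wye":{"j":80,"kq":39,"m":31,"v":67}},"z":[{"dx":85,"fom":47},{"l":7,"os":71,"xe":35},[92,56,20,64,74,89],{"bk":11,"uz":72,"v":50,"xrn":99}]}
Value at /qy/jrc/1: 55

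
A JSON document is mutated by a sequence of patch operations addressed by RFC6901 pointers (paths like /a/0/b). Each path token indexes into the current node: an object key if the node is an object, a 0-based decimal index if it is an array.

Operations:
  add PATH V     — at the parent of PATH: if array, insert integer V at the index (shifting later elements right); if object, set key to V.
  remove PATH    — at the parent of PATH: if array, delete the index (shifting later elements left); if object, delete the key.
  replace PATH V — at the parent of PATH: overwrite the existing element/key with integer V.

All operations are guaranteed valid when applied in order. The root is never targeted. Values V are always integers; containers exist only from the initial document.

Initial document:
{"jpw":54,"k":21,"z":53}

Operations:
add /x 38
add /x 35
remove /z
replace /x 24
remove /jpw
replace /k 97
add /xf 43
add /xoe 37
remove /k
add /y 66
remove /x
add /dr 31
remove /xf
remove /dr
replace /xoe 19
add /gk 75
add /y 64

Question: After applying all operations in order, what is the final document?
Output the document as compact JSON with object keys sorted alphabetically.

Answer: {"gk":75,"xoe":19,"y":64}

Derivation:
After op 1 (add /x 38): {"jpw":54,"k":21,"x":38,"z":53}
After op 2 (add /x 35): {"jpw":54,"k":21,"x":35,"z":53}
After op 3 (remove /z): {"jpw":54,"k":21,"x":35}
After op 4 (replace /x 24): {"jpw":54,"k":21,"x":24}
After op 5 (remove /jpw): {"k":21,"x":24}
After op 6 (replace /k 97): {"k":97,"x":24}
After op 7 (add /xf 43): {"k":97,"x":24,"xf":43}
After op 8 (add /xoe 37): {"k":97,"x":24,"xf":43,"xoe":37}
After op 9 (remove /k): {"x":24,"xf":43,"xoe":37}
After op 10 (add /y 66): {"x":24,"xf":43,"xoe":37,"y":66}
After op 11 (remove /x): {"xf":43,"xoe":37,"y":66}
After op 12 (add /dr 31): {"dr":31,"xf":43,"xoe":37,"y":66}
After op 13 (remove /xf): {"dr":31,"xoe":37,"y":66}
After op 14 (remove /dr): {"xoe":37,"y":66}
After op 15 (replace /xoe 19): {"xoe":19,"y":66}
After op 16 (add /gk 75): {"gk":75,"xoe":19,"y":66}
After op 17 (add /y 64): {"gk":75,"xoe":19,"y":64}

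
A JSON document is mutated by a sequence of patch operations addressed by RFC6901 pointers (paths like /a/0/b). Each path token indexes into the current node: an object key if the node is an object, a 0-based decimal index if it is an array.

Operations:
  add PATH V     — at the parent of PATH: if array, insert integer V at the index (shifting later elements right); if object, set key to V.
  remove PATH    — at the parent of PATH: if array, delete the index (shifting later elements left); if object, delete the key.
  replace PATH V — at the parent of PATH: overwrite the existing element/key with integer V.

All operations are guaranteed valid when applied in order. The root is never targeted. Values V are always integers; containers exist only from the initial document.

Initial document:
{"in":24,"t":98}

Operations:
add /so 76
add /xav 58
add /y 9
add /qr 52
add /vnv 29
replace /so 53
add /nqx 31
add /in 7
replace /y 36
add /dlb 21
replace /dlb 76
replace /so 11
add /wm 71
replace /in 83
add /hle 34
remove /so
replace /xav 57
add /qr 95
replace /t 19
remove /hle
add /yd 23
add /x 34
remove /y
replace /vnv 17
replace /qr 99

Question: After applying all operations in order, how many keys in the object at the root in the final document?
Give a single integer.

Answer: 10

Derivation:
After op 1 (add /so 76): {"in":24,"so":76,"t":98}
After op 2 (add /xav 58): {"in":24,"so":76,"t":98,"xav":58}
After op 3 (add /y 9): {"in":24,"so":76,"t":98,"xav":58,"y":9}
After op 4 (add /qr 52): {"in":24,"qr":52,"so":76,"t":98,"xav":58,"y":9}
After op 5 (add /vnv 29): {"in":24,"qr":52,"so":76,"t":98,"vnv":29,"xav":58,"y":9}
After op 6 (replace /so 53): {"in":24,"qr":52,"so":53,"t":98,"vnv":29,"xav":58,"y":9}
After op 7 (add /nqx 31): {"in":24,"nqx":31,"qr":52,"so":53,"t":98,"vnv":29,"xav":58,"y":9}
After op 8 (add /in 7): {"in":7,"nqx":31,"qr":52,"so":53,"t":98,"vnv":29,"xav":58,"y":9}
After op 9 (replace /y 36): {"in":7,"nqx":31,"qr":52,"so":53,"t":98,"vnv":29,"xav":58,"y":36}
After op 10 (add /dlb 21): {"dlb":21,"in":7,"nqx":31,"qr":52,"so":53,"t":98,"vnv":29,"xav":58,"y":36}
After op 11 (replace /dlb 76): {"dlb":76,"in":7,"nqx":31,"qr":52,"so":53,"t":98,"vnv":29,"xav":58,"y":36}
After op 12 (replace /so 11): {"dlb":76,"in":7,"nqx":31,"qr":52,"so":11,"t":98,"vnv":29,"xav":58,"y":36}
After op 13 (add /wm 71): {"dlb":76,"in":7,"nqx":31,"qr":52,"so":11,"t":98,"vnv":29,"wm":71,"xav":58,"y":36}
After op 14 (replace /in 83): {"dlb":76,"in":83,"nqx":31,"qr":52,"so":11,"t":98,"vnv":29,"wm":71,"xav":58,"y":36}
After op 15 (add /hle 34): {"dlb":76,"hle":34,"in":83,"nqx":31,"qr":52,"so":11,"t":98,"vnv":29,"wm":71,"xav":58,"y":36}
After op 16 (remove /so): {"dlb":76,"hle":34,"in":83,"nqx":31,"qr":52,"t":98,"vnv":29,"wm":71,"xav":58,"y":36}
After op 17 (replace /xav 57): {"dlb":76,"hle":34,"in":83,"nqx":31,"qr":52,"t":98,"vnv":29,"wm":71,"xav":57,"y":36}
After op 18 (add /qr 95): {"dlb":76,"hle":34,"in":83,"nqx":31,"qr":95,"t":98,"vnv":29,"wm":71,"xav":57,"y":36}
After op 19 (replace /t 19): {"dlb":76,"hle":34,"in":83,"nqx":31,"qr":95,"t":19,"vnv":29,"wm":71,"xav":57,"y":36}
After op 20 (remove /hle): {"dlb":76,"in":83,"nqx":31,"qr":95,"t":19,"vnv":29,"wm":71,"xav":57,"y":36}
After op 21 (add /yd 23): {"dlb":76,"in":83,"nqx":31,"qr":95,"t":19,"vnv":29,"wm":71,"xav":57,"y":36,"yd":23}
After op 22 (add /x 34): {"dlb":76,"in":83,"nqx":31,"qr":95,"t":19,"vnv":29,"wm":71,"x":34,"xav":57,"y":36,"yd":23}
After op 23 (remove /y): {"dlb":76,"in":83,"nqx":31,"qr":95,"t":19,"vnv":29,"wm":71,"x":34,"xav":57,"yd":23}
After op 24 (replace /vnv 17): {"dlb":76,"in":83,"nqx":31,"qr":95,"t":19,"vnv":17,"wm":71,"x":34,"xav":57,"yd":23}
After op 25 (replace /qr 99): {"dlb":76,"in":83,"nqx":31,"qr":99,"t":19,"vnv":17,"wm":71,"x":34,"xav":57,"yd":23}
Size at the root: 10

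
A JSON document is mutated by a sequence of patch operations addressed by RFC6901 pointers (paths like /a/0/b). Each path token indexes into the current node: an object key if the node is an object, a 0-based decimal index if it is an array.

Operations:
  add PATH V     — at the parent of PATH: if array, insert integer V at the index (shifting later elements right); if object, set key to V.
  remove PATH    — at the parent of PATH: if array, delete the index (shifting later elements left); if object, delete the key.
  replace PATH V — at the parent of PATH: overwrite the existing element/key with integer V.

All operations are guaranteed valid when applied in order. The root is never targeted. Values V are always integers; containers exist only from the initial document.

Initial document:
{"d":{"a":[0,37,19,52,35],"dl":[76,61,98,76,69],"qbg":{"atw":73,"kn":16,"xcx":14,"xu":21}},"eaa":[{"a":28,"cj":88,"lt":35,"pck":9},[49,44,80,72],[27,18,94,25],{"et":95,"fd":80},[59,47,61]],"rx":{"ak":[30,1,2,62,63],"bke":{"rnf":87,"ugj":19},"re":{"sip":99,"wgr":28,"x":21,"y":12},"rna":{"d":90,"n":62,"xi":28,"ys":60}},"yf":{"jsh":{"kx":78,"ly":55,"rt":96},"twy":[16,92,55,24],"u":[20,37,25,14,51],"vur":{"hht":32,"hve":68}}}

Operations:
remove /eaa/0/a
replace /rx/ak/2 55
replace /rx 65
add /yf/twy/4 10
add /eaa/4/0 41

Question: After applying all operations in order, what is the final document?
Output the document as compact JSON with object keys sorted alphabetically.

Answer: {"d":{"a":[0,37,19,52,35],"dl":[76,61,98,76,69],"qbg":{"atw":73,"kn":16,"xcx":14,"xu":21}},"eaa":[{"cj":88,"lt":35,"pck":9},[49,44,80,72],[27,18,94,25],{"et":95,"fd":80},[41,59,47,61]],"rx":65,"yf":{"jsh":{"kx":78,"ly":55,"rt":96},"twy":[16,92,55,24,10],"u":[20,37,25,14,51],"vur":{"hht":32,"hve":68}}}

Derivation:
After op 1 (remove /eaa/0/a): {"d":{"a":[0,37,19,52,35],"dl":[76,61,98,76,69],"qbg":{"atw":73,"kn":16,"xcx":14,"xu":21}},"eaa":[{"cj":88,"lt":35,"pck":9},[49,44,80,72],[27,18,94,25],{"et":95,"fd":80},[59,47,61]],"rx":{"ak":[30,1,2,62,63],"bke":{"rnf":87,"ugj":19},"re":{"sip":99,"wgr":28,"x":21,"y":12},"rna":{"d":90,"n":62,"xi":28,"ys":60}},"yf":{"jsh":{"kx":78,"ly":55,"rt":96},"twy":[16,92,55,24],"u":[20,37,25,14,51],"vur":{"hht":32,"hve":68}}}
After op 2 (replace /rx/ak/2 55): {"d":{"a":[0,37,19,52,35],"dl":[76,61,98,76,69],"qbg":{"atw":73,"kn":16,"xcx":14,"xu":21}},"eaa":[{"cj":88,"lt":35,"pck":9},[49,44,80,72],[27,18,94,25],{"et":95,"fd":80},[59,47,61]],"rx":{"ak":[30,1,55,62,63],"bke":{"rnf":87,"ugj":19},"re":{"sip":99,"wgr":28,"x":21,"y":12},"rna":{"d":90,"n":62,"xi":28,"ys":60}},"yf":{"jsh":{"kx":78,"ly":55,"rt":96},"twy":[16,92,55,24],"u":[20,37,25,14,51],"vur":{"hht":32,"hve":68}}}
After op 3 (replace /rx 65): {"d":{"a":[0,37,19,52,35],"dl":[76,61,98,76,69],"qbg":{"atw":73,"kn":16,"xcx":14,"xu":21}},"eaa":[{"cj":88,"lt":35,"pck":9},[49,44,80,72],[27,18,94,25],{"et":95,"fd":80},[59,47,61]],"rx":65,"yf":{"jsh":{"kx":78,"ly":55,"rt":96},"twy":[16,92,55,24],"u":[20,37,25,14,51],"vur":{"hht":32,"hve":68}}}
After op 4 (add /yf/twy/4 10): {"d":{"a":[0,37,19,52,35],"dl":[76,61,98,76,69],"qbg":{"atw":73,"kn":16,"xcx":14,"xu":21}},"eaa":[{"cj":88,"lt":35,"pck":9},[49,44,80,72],[27,18,94,25],{"et":95,"fd":80},[59,47,61]],"rx":65,"yf":{"jsh":{"kx":78,"ly":55,"rt":96},"twy":[16,92,55,24,10],"u":[20,37,25,14,51],"vur":{"hht":32,"hve":68}}}
After op 5 (add /eaa/4/0 41): {"d":{"a":[0,37,19,52,35],"dl":[76,61,98,76,69],"qbg":{"atw":73,"kn":16,"xcx":14,"xu":21}},"eaa":[{"cj":88,"lt":35,"pck":9},[49,44,80,72],[27,18,94,25],{"et":95,"fd":80},[41,59,47,61]],"rx":65,"yf":{"jsh":{"kx":78,"ly":55,"rt":96},"twy":[16,92,55,24,10],"u":[20,37,25,14,51],"vur":{"hht":32,"hve":68}}}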